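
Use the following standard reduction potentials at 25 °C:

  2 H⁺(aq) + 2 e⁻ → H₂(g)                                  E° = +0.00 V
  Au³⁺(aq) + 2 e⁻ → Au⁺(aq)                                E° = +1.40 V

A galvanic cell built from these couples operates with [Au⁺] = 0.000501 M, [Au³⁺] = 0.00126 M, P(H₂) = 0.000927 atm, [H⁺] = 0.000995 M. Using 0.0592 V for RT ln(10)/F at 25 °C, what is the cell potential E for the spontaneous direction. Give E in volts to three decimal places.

+1.500 V

Au³⁺/Au⁺ is the cathode (higher E°), H⁺/H₂ the anode: E°cell = +1.40 − (+0.00) = +1.40 V, n = 2.
Overall: Au³⁺(aq) + H₂(g) → Au⁺(aq) + 2 H⁺(aq)
Q = [Au⁺]·[H⁺]^2 / ([Au³⁺]·P(H₂)); log Q = -3.372.
E = E° − (0.0592/n) log Q = +1.40 − (0.0592/2)(-3.372) = +1.500 V.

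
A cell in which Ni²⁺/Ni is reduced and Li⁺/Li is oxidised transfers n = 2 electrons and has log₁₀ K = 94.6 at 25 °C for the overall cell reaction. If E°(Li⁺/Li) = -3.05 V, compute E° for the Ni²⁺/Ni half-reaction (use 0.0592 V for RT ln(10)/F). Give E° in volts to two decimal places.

E°cell = (0.0592/n)·log K = (0.0592/2)(94.6) = +2.800 V.
Since Ni²⁺/Ni is the cathode and Li⁺/Li the anode, E°cell = E°(Ni²⁺/Ni) − E°(Li⁺/Li).
So E°(Ni²⁺/Ni) = E°cell + E°(Li⁺/Li) = +2.800 + (-3.05) = -0.25 V.

-0.25 V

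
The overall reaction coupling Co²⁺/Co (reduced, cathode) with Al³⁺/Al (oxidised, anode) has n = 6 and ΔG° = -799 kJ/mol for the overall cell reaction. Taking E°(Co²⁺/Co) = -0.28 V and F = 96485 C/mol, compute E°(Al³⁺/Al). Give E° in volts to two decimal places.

-1.66 V

E°cell = −ΔG°/(nF) = −(-799×10³)/((6)(96485)) = +1.380 V.
Since Co²⁺/Co is the cathode and Al³⁺/Al the anode, E°cell = E°(Co²⁺/Co) − E°(Al³⁺/Al).
So E°(Al³⁺/Al) = E°(Co²⁺/Co) − E°cell = (-0.28) − (+1.380) = -1.66 V.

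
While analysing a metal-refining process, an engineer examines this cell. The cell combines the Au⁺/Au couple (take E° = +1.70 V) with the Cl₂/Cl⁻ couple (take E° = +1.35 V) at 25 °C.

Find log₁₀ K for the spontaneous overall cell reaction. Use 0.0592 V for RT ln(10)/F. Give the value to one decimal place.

11.8

Cathode: Au⁺/Au; anode: Cl₂/Cl⁻. E°cell = +0.35 V, n = 2.
log K = nE°cell / 0.0592 = (2)(+0.35) / 0.0592 = 11.8.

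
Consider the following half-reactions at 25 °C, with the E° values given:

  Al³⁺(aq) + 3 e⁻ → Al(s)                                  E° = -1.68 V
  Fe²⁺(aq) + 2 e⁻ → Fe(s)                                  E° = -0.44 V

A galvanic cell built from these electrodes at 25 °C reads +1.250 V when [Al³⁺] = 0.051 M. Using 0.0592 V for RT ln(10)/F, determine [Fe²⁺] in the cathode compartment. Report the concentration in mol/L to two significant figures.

0.30 M

Fe²⁺/Fe is the cathode, Al³⁺/Al the anode: E°cell = +1.24 V, n = 6.
Overall reaction: 3 Fe²⁺(aq) + 2 Al(s) → 3 Fe(s) + 2 Al³⁺(aq); Q = [Al³⁺]^2/[Fe²⁺]^3.
From E = E° − (0.0592/n) log Q: log Q = (E° − E)·n/0.0592 = (+1.24 − (+1.250))·6/0.0592 = -1.0135.
So 3·log[Fe²⁺] = 2·log(0.051) − log Q = -2.5849 − (-1.0135) = -1.5714; log[Fe²⁺] = -1.5714 / 3 = -0.5238; [Fe²⁺] = 10^(-0.5238) ≈ 0.30 M.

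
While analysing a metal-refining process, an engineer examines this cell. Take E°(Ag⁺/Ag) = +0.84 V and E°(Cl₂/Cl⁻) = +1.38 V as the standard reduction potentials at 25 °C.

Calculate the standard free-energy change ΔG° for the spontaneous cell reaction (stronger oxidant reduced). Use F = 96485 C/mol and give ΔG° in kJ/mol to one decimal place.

-104.2 kJ/mol

Cl₂/Cl⁻ (E° = +1.38 V) is the cathode; Ag⁺/Ag (E° = +0.84 V) is the anode, so E°cell = +0.54 V.
Balancing electrons gives n = 2 (lcm of 2 and 1).
ΔG° = −nFE° = −(2)(96485)(+0.54) = -104,204 J = -104.2 kJ/mol.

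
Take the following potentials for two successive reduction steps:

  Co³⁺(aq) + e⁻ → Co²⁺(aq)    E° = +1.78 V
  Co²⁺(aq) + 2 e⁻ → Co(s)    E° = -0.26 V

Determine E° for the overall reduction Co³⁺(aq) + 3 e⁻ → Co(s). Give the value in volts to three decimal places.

+0.420 V

Standard free energies of sequential steps add: ΔG°₃ = ΔG°₁ + ΔG°₂, so n₃E°₃ = n₁E°₁ + n₂E°₂.
E°₃ = (1×+1.78 + 2×-0.26) / 3 = (+1.260) / 3 = +0.420 V.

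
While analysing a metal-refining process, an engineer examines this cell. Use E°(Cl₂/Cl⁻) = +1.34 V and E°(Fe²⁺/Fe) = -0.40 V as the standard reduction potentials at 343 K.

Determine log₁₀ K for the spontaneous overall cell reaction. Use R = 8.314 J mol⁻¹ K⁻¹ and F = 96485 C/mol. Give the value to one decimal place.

Cathode: Cl₂/Cl⁻; anode: Fe²⁺/Fe. E°cell = (+1.34) − (-0.40) = +1.74 V, with n = 2.
ΔG° = −nFE° = −RT ln K, so ln K = nFE°/(RT) = (2)(96485)(+1.74) / ((8.314)(343)) = 117.743.
log₁₀ K = 117.743 / ln 10 = 51.1.

51.1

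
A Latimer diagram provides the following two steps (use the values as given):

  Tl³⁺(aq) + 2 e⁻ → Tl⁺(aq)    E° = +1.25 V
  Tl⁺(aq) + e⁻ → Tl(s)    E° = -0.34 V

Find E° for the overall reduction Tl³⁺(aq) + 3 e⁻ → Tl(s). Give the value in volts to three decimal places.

+0.720 V

Adding the free-energy changes (−nFE°) of the two steps gives −n₃FE°₃ = −n₁FE°₁ − n₂FE°₂.
E°₃ = (2×+1.25 + 1×-0.34) / 3 = (+2.160) / 3 = +0.720 V.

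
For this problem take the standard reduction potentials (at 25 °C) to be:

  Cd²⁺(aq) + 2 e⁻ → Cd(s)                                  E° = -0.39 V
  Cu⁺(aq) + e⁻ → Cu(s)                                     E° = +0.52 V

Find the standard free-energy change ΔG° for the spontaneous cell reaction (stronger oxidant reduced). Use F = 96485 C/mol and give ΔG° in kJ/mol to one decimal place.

Cu⁺/Cu (E° = +0.52 V) is the cathode; Cd²⁺/Cd (E° = -0.39 V) is the anode, so E°cell = +0.91 V.
Balancing electrons gives n = 2 (lcm of 1 and 2).
ΔG° = −nFE° = −(2)(96485)(+0.91) = -175,603 J = -175.6 kJ/mol.

-175.6 kJ/mol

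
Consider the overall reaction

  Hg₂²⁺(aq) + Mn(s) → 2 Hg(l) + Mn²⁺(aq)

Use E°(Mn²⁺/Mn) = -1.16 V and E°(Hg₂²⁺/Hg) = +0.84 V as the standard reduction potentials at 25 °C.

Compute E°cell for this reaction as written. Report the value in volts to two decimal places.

The Hg₂²⁺/Hg couple has the higher reduction potential, so it is the cathode; Mn²⁺/Mn is oxidised at the anode.
E°cell = E°(cathode) − E°(anode) = (+0.84) − (-1.16) = +2.00 V.

+2.00 V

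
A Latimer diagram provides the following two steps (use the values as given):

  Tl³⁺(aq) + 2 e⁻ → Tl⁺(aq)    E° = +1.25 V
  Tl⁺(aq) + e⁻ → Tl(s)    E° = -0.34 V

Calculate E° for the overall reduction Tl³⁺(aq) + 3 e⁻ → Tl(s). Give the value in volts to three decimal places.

Since ΔG° = −nFE° is additive over sequential reductions, n₃E°₃ = n₁E°₁ + n₂E°₂.
E°₃ = (2×+1.25 + 1×-0.34) / 3 = (+2.160) / 3 = +0.720 V.
E° values themselves are not directly additive — weighting by electron count is essential.

+0.720 V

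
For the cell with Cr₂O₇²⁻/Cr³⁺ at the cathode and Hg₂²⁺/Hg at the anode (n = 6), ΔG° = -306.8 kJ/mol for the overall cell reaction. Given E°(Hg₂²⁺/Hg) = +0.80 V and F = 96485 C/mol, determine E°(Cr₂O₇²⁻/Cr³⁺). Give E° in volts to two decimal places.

+1.33 V

E°cell = −ΔG°/(nF) = −(-306.8×10³)/((6)(96485)) = +0.530 V.
Since Cr₂O₇²⁻/Cr³⁺ is the cathode and Hg₂²⁺/Hg the anode, E°cell = E°(Cr₂O₇²⁻/Cr³⁺) − E°(Hg₂²⁺/Hg).
So E°(Cr₂O₇²⁻/Cr³⁺) = E°cell + E°(Hg₂²⁺/Hg) = +0.530 + (+0.80) = +1.33 V.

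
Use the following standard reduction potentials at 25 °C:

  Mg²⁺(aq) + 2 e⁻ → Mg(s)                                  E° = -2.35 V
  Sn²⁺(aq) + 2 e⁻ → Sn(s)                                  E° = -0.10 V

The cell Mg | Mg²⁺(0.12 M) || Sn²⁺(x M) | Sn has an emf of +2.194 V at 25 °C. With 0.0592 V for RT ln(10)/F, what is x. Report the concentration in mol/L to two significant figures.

Sn²⁺/Sn is the cathode, Mg²⁺/Mg the anode: E°cell = +2.25 V, n = 2.
Overall reaction: Sn²⁺(aq) + Mg(s) → Sn(s) + Mg²⁺(aq); Q = [Mg²⁺]^1/[Sn²⁺]^1.
From E = E° − (0.0592/n) log Q: log Q = (E° − E)·n/0.0592 = (+2.25 − (+2.194))·2/0.0592 = 1.8919.
So 1·log[Sn²⁺] = 1·log(0.12) − log Q = -0.9208 − (1.8919) = -2.8127; [Sn²⁺] = 10^(-2.8127) ≈ 0.0015 M.

0.0015 M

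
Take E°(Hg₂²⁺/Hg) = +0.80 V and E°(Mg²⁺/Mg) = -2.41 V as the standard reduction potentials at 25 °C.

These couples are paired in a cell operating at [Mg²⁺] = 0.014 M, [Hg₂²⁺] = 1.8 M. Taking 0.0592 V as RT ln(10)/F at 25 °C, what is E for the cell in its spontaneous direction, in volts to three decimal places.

+3.272 V

Hg₂²⁺/Hg is the cathode (higher E°), Mg²⁺/Mg the anode: E°cell = +0.80 − (-2.41) = +3.21 V, n = 2.
Overall: Hg₂²⁺(aq) + Mg(s) → 2 Hg(l) + Mg²⁺(aq)
Q = [Mg²⁺] / ([Hg₂²⁺]); log Q = -2.109.
E = E° − (0.0592/n) log Q = +3.21 − (0.0592/2)(-2.109) = +3.272 V.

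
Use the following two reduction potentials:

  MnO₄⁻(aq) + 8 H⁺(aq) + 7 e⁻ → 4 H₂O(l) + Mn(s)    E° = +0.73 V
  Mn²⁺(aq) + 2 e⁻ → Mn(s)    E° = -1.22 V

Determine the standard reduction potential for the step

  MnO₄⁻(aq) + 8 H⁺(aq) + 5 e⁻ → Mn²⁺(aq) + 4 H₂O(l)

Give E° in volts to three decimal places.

+1.510 V

Sequential free energies add, so n₃E°₃ = n₁E°₁ + n₂E°₂.
With n₃ = 7, and the known step contributing 2×(-1.22) V, the unknown satisfies 5·E° = 7×(+0.73) − 2×(-1.22) = +7.550.
E° = +7.550 / 5 = +1.510 V.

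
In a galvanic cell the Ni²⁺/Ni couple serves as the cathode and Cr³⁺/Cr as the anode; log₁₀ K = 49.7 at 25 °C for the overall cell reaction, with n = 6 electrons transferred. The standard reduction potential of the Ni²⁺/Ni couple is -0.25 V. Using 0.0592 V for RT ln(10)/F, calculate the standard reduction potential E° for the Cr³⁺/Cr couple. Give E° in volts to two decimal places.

E°cell = (0.0592/n)·log K = (0.0592/6)(49.7) = +0.490 V.
Since Ni²⁺/Ni is the cathode and Cr³⁺/Cr the anode, E°cell = E°(Ni²⁺/Ni) − E°(Cr³⁺/Cr).
So E°(Cr³⁺/Cr) = E°(Ni²⁺/Ni) − E°cell = (-0.25) − (+0.490) = -0.74 V.

-0.74 V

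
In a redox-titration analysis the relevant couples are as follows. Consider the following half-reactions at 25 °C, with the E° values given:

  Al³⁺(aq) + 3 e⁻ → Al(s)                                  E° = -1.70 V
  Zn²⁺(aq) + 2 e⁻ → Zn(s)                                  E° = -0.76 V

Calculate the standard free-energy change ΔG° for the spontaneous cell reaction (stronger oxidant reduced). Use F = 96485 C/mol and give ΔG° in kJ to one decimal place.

Zn²⁺/Zn (E° = -0.76 V) is the cathode; Al³⁺/Al (E° = -1.70 V) is the anode, so E°cell = +0.94 V.
Balancing electrons gives n = 6 (lcm of 2 and 3).
ΔG° = −nFE° = −(6)(96485)(+0.94) = -544,175 J = -544.2 kJ.

-544.2 kJ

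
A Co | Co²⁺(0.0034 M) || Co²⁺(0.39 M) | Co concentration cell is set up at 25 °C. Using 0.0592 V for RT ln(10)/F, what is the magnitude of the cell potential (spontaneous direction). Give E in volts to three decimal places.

For a concentration cell E°cell = 0. The 0.39 M side is the cathode (reduction is favoured where [Co²⁺] is higher).
With n = 2, E = −(0.0592/2) log([Co²⁺]ₐₙ/[Co²⁺]꜀ₐₜ) = −(0.0592/2) log(0.0034/0.39) = −(0.0592/2)(-2.060) = +0.061 V.

+0.061 V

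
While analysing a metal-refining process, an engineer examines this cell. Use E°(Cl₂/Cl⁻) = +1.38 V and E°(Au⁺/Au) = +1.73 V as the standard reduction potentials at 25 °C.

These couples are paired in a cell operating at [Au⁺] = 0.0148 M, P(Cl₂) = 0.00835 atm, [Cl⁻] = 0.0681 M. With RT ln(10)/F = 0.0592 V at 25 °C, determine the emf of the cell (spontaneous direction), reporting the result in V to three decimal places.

+0.234 V

Au⁺/Au is the cathode (higher E°), Cl₂/Cl⁻ the anode: E°cell = +1.73 − (+1.38) = +0.35 V, n = 2.
Overall: 2 Au⁺(aq) + 2 Cl⁻(aq) → 2 Au(s) + Cl₂(g)
Q = P(Cl₂) / ([Au⁺]^2·[Cl⁻]^2); log Q = 3.915.
E = E° − (0.0592/n) log Q = +0.35 − (0.0592/2)(3.915) = +0.234 V.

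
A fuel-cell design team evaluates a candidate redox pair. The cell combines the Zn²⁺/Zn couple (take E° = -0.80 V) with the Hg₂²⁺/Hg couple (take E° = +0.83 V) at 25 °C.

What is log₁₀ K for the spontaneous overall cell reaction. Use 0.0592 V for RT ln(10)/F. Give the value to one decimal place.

55.1

Cathode: Hg₂²⁺/Hg; anode: Zn²⁺/Zn. E°cell = +1.63 V, n = 2.
log K = nE°cell / 0.0592 = (2)(+1.63) / 0.0592 = 55.1.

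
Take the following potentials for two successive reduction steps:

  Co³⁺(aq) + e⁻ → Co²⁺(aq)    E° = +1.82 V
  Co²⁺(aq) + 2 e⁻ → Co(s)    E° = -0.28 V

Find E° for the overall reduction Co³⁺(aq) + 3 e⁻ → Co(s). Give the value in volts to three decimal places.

+0.420 V

Standard free energies of sequential steps add: ΔG°₃ = ΔG°₁ + ΔG°₂, so n₃E°₃ = n₁E°₁ + n₂E°₂.
E°₃ = (1×+1.82 + 2×-0.28) / 3 = (+1.260) / 3 = +0.420 V.
E° values themselves are not directly additive — weighting by electron count is essential.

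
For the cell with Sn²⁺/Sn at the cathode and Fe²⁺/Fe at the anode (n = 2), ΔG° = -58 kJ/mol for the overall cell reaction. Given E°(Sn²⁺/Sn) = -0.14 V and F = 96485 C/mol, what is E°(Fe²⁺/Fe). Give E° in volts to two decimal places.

-0.44 V

E°cell = −ΔG°/(nF) = −(-58×10³)/((2)(96485)) = +0.301 V.
Since Sn²⁺/Sn is the cathode and Fe²⁺/Fe the anode, E°cell = E°(Sn²⁺/Sn) − E°(Fe²⁺/Fe).
So E°(Fe²⁺/Fe) = E°(Sn²⁺/Sn) − E°cell = (-0.14) − (+0.301) = -0.44 V.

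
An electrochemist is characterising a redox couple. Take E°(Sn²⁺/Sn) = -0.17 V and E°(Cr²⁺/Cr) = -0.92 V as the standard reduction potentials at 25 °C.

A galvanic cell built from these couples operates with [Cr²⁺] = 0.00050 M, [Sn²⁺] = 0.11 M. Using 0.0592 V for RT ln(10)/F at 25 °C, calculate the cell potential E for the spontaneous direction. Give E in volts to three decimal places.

+0.819 V

Sn²⁺/Sn is the cathode (higher E°), Cr²⁺/Cr the anode: E°cell = -0.17 − (-0.92) = +0.75 V, n = 2.
Overall: Sn²⁺(aq) + Cr(s) → Sn(s) + Cr²⁺(aq)
Q = [Cr²⁺] / ([Sn²⁺]); log Q = -2.342.
E = E° − (0.0592/n) log Q = +0.75 − (0.0592/2)(-2.342) = +0.819 V.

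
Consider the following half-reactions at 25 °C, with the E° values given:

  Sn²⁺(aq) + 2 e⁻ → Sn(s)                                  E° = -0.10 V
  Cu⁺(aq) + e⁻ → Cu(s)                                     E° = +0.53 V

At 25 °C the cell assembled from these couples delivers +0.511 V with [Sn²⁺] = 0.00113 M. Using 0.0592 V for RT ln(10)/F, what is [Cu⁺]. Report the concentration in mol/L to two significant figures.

Cu⁺/Cu is the cathode, Sn²⁺/Sn the anode: E°cell = +0.63 V, n = 2.
Overall reaction: 2 Cu⁺(aq) + Sn(s) → 2 Cu(s) + Sn²⁺(aq); Q = [Sn²⁺]^1/[Cu⁺]^2.
From E = E° − (0.0592/n) log Q: log Q = (E° − E)·n/0.0592 = (+0.63 − (+0.511))·2/0.0592 = 4.0203.
So 2·log[Cu⁺] = 1·log(0.00113) − log Q = -2.9469 − (4.0203) = -6.9672; log[Cu⁺] = -6.9672 / 2 = -3.4836; [Cu⁺] = 10^(-3.4836) ≈ 0.00033 M.

0.00033 M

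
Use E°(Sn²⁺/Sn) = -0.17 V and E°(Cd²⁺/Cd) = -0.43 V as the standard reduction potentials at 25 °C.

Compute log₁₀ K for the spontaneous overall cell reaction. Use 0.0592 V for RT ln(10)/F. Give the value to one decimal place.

8.8

Cathode: Sn²⁺/Sn; anode: Cd²⁺/Cd. E°cell = +0.26 V, n = 2.
log K = nE°cell / 0.0592 = (2)(+0.26) / 0.0592 = 8.8.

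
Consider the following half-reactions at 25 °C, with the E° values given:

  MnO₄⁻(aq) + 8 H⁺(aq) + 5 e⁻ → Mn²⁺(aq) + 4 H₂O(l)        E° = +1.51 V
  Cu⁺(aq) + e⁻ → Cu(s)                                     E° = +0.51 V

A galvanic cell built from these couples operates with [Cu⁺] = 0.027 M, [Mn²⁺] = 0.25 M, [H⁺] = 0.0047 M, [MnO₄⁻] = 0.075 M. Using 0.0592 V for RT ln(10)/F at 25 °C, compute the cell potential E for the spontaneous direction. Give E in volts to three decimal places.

+0.866 V

MnO₄⁻/Mn²⁺ is the cathode (higher E°), Cu⁺/Cu the anode: E°cell = +1.51 − (+0.51) = +1.00 V, n = 5.
Overall: MnO₄⁻(aq) + 8 H⁺(aq) + 5 Cu(s) → Mn²⁺(aq) + 4 H₂O(l) + 5 Cu⁺(aq)
Q = [Mn²⁺]·[Cu⁺]^5 / ([MnO₄⁻]·[H⁺]^8); log Q = 11.303.
E = E° − (0.0592/n) log Q = +1.00 − (0.0592/5)(11.303) = +0.866 V.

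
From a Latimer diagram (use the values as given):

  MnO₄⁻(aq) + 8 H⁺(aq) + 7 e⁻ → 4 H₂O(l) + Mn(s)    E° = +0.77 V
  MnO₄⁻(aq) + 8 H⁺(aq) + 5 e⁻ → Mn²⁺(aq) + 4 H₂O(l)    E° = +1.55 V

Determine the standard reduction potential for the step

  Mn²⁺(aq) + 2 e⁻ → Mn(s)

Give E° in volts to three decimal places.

-1.180 V

Sequential free energies add, so n₃E°₃ = n₁E°₁ + n₂E°₂.
With n₃ = 7, and the known step contributing 5×(+1.55) V, the unknown satisfies 2·E° = 7×(+0.77) − 5×(+1.55) = -2.360.
E° = -2.360 / 2 = -1.180 V.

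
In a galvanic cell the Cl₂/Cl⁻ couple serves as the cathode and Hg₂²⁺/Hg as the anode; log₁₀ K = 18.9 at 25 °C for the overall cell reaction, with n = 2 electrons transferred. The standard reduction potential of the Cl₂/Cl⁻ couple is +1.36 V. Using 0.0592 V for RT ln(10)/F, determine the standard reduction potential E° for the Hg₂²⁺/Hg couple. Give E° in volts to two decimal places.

E°cell = (0.0592/n)·log K = (0.0592/2)(18.9) = +0.559 V.
Since Cl₂/Cl⁻ is the cathode and Hg₂²⁺/Hg the anode, E°cell = E°(Cl₂/Cl⁻) − E°(Hg₂²⁺/Hg).
So E°(Hg₂²⁺/Hg) = E°(Cl₂/Cl⁻) − E°cell = (+1.36) − (+0.559) = +0.80 V.

+0.80 V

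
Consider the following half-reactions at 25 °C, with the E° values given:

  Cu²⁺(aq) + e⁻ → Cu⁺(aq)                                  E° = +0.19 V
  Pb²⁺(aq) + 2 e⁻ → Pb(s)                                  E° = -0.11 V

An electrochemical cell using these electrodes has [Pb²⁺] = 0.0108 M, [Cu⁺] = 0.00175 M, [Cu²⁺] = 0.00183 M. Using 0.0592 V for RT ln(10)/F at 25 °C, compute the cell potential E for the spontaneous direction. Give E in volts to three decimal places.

Cu²⁺/Cu⁺ is the cathode (higher E°), Pb²⁺/Pb the anode: E°cell = +0.19 − (-0.11) = +0.30 V, n = 2.
Overall: 2 Cu²⁺(aq) + Pb(s) → 2 Cu⁺(aq) + Pb²⁺(aq)
Q = [Cu⁺]^2·[Pb²⁺] / ([Cu²⁺]^2); log Q = -2.005.
E = E° − (0.0592/n) log Q = +0.30 − (0.0592/2)(-2.005) = +0.359 V.

+0.359 V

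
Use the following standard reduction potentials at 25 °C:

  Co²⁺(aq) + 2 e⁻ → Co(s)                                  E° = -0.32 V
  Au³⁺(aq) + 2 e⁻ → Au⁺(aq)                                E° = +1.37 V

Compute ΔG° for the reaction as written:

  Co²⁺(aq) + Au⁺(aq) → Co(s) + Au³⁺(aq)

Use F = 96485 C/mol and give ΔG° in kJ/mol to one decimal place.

As written, Co²⁺/Co is reduced (cathode) and Au³⁺/Au⁺ is oxidised (anode), so E°cell = (-0.32) − (+1.37) = -1.69 V.
Balancing electrons gives n = 2.
ΔG° = −nFE° = −(2)(96485)(-1.69) = 326,119 J = +326.1 kJ/mol.

+326.1 kJ/mol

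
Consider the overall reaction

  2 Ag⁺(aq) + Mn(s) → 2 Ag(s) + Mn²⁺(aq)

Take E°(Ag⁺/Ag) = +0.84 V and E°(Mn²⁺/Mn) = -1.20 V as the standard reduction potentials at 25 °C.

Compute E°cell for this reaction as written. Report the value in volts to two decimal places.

+2.04 V

The Ag⁺/Ag couple has the higher reduction potential, so it is the cathode; Mn²⁺/Mn is oxidised at the anode.
E°cell = E°(cathode) − E°(anode) = (+0.84) − (-1.20) = +2.04 V.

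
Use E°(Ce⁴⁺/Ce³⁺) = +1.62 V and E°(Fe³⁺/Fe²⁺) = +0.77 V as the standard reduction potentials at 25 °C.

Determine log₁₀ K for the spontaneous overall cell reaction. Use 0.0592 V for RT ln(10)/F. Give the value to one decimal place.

Cathode: Ce⁴⁺/Ce³⁺; anode: Fe³⁺/Fe²⁺. E°cell = +0.85 V, n = 1.
log K = nE°cell / 0.0592 = (1)(+0.85) / 0.0592 = 14.4.

14.4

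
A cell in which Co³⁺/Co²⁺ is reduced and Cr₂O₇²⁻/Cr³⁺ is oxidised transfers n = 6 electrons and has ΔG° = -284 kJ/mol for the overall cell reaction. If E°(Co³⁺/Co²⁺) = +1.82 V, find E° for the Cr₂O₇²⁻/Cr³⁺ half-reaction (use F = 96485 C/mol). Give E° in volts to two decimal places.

+1.33 V

E°cell = −ΔG°/(nF) = −(-284×10³)/((6)(96485)) = +0.491 V.
Since Co³⁺/Co²⁺ is the cathode and Cr₂O₇²⁻/Cr³⁺ the anode, E°cell = E°(Co³⁺/Co²⁺) − E°(Cr₂O₇²⁻/Cr³⁺).
So E°(Cr₂O₇²⁻/Cr³⁺) = E°(Co³⁺/Co²⁺) − E°cell = (+1.82) − (+0.491) = +1.33 V.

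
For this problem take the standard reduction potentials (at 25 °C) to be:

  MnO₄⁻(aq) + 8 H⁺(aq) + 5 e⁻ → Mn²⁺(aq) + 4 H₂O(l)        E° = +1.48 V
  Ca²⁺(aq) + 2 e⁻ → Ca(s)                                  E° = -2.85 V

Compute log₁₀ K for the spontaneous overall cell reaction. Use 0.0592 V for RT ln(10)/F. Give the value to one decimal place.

731.4

Cathode: MnO₄⁻/Mn²⁺; anode: Ca²⁺/Ca. E°cell = +4.33 V, n = 10.
log K = nE°cell / 0.0592 = (10)(+4.33) / 0.0592 = 731.4.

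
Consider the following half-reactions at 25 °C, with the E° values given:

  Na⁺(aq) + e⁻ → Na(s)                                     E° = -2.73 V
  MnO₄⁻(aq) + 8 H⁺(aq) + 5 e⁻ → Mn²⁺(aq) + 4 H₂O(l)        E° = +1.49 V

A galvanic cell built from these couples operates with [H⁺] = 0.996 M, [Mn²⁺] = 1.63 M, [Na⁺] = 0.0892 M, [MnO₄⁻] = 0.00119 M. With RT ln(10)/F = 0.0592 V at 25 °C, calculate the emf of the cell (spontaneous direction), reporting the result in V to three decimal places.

+4.245 V

MnO₄⁻/Mn²⁺ is the cathode (higher E°), Na⁺/Na the anode: E°cell = +1.49 − (-2.73) = +4.22 V, n = 5.
Overall: MnO₄⁻(aq) + 8 H⁺(aq) + 5 Na(s) → Mn²⁺(aq) + 4 H₂O(l) + 5 Na⁺(aq)
Q = [Mn²⁺]·[Na⁺]^5 / ([MnO₄⁻]·[H⁺]^8); log Q = -2.098.
E = E° − (0.0592/n) log Q = +4.22 − (0.0592/5)(-2.098) = +4.245 V.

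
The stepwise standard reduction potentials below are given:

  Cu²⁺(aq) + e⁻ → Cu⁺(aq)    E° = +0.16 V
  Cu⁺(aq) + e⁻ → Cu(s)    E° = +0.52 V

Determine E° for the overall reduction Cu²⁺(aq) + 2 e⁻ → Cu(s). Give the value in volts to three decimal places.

Since ΔG° = −nFE° is additive over sequential reductions, n₃E°₃ = n₁E°₁ + n₂E°₂.
E°₃ = (1×+0.16 + 1×+0.52) / 2 = (+0.680) / 2 = +0.340 V.

+0.340 V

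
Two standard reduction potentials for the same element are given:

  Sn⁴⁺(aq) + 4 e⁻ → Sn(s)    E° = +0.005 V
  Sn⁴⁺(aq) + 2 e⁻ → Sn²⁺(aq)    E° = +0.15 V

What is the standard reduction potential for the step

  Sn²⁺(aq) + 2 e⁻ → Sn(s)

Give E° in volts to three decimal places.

-0.140 V

Sequential free energies add, so n₃E°₃ = n₁E°₁ + n₂E°₂.
With n₃ = 4, and the known step contributing 2×(+0.15) V, the unknown satisfies 2·E° = 4×(+0.005) − 2×(+0.15) = -0.280.
E° = -0.280 / 2 = -0.140 V.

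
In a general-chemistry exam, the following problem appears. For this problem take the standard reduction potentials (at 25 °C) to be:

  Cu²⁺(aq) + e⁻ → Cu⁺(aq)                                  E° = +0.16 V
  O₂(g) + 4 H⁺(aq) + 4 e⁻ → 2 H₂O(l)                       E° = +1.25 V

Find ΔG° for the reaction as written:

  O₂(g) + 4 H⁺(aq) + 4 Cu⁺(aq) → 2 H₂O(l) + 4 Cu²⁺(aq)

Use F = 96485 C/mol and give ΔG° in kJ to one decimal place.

As written, O₂/H₂O is reduced (cathode) and Cu²⁺/Cu⁺ is oxidised (anode), so E°cell = (+1.25) − (+0.16) = +1.09 V.
Balancing electrons gives n = 4.
ΔG° = −nFE° = −(4)(96485)(+1.09) = -420,675 J = -420.7 kJ.

-420.7 kJ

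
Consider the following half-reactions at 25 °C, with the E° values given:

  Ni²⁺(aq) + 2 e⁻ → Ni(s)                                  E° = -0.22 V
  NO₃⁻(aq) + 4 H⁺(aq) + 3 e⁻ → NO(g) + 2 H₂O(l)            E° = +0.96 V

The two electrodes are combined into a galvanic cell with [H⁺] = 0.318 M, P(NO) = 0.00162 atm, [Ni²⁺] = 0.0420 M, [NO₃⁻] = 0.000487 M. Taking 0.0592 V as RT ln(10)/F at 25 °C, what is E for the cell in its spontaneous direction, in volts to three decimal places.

+1.171 V

NO₃⁻/NO is the cathode (higher E°), Ni²⁺/Ni the anode: E°cell = +0.96 − (-0.22) = +1.18 V, n = 6.
Overall: 2 NO₃⁻(aq) + 8 H⁺(aq) + 3 Ni(s) → 2 NO(g) + 4 H₂O(l) + 3 Ni²⁺(aq)
Q = P(NO)^2·[Ni²⁺]^3 / ([NO₃⁻]^2·[H⁺]^8); log Q = 0.894.
E = E° − (0.0592/n) log Q = +1.18 − (0.0592/6)(0.894) = +1.171 V.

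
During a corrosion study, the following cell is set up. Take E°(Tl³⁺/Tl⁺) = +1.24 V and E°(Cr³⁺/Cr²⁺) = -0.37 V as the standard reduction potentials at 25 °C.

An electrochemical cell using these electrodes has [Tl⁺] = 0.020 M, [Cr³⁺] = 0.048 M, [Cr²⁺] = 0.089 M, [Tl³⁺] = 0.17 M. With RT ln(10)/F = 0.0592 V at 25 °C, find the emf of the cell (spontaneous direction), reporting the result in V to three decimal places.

+1.653 V

Tl³⁺/Tl⁺ is the cathode (higher E°), Cr³⁺/Cr²⁺ the anode: E°cell = +1.24 − (-0.37) = +1.61 V, n = 2.
Overall: Tl³⁺(aq) + 2 Cr²⁺(aq) → Tl⁺(aq) + 2 Cr³⁺(aq)
Q = [Tl⁺]·[Cr³⁺]^2 / ([Tl³⁺]·[Cr²⁺]^2); log Q = -1.466.
E = E° − (0.0592/n) log Q = +1.61 − (0.0592/2)(-1.466) = +1.653 V.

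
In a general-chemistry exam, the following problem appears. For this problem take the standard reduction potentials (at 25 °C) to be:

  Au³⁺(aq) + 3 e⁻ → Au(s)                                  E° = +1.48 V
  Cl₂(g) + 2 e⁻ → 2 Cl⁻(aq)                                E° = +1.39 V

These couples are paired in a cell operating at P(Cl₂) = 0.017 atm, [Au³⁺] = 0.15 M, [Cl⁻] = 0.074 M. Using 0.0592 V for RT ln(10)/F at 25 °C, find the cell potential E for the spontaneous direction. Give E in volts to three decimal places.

+0.059 V

Au³⁺/Au is the cathode (higher E°), Cl₂/Cl⁻ the anode: E°cell = +1.48 − (+1.39) = +0.09 V, n = 6.
Overall: 2 Au³⁺(aq) + 6 Cl⁻(aq) → 2 Au(s) + 3 Cl₂(g)
Q = P(Cl₂)^3 / ([Au³⁺]^2·[Cl⁻]^6); log Q = 3.124.
E = E° − (0.0592/n) log Q = +0.09 − (0.0592/6)(3.124) = +0.059 V.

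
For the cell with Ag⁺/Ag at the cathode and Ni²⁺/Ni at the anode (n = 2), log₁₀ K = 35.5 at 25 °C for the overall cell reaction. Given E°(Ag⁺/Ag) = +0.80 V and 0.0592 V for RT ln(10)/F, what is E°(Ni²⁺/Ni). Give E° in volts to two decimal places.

-0.25 V

E°cell = (0.0592/n)·log K = (0.0592/2)(35.5) = +1.051 V.
Since Ag⁺/Ag is the cathode and Ni²⁺/Ni the anode, E°cell = E°(Ag⁺/Ag) − E°(Ni²⁺/Ni).
So E°(Ni²⁺/Ni) = E°(Ag⁺/Ag) − E°cell = (+0.80) − (+1.051) = -0.25 V.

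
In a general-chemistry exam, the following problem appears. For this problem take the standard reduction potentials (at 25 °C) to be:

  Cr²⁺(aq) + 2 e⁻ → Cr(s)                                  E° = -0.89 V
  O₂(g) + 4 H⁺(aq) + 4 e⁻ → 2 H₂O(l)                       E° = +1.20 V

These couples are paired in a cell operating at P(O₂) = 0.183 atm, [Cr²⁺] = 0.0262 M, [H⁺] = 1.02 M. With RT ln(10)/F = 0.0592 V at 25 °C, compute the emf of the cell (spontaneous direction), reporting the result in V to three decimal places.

+2.126 V

O₂/H₂O is the cathode (higher E°), Cr²⁺/Cr the anode: E°cell = +1.20 − (-0.89) = +2.09 V, n = 4.
Overall: O₂(g) + 4 H⁺(aq) + 2 Cr(s) → 2 H₂O(l) + 2 Cr²⁺(aq)
Q = [Cr²⁺]^2 / (P(O₂)·[H⁺]^4); log Q = -2.460.
E = E° − (0.0592/n) log Q = +2.09 − (0.0592/4)(-2.460) = +2.126 V.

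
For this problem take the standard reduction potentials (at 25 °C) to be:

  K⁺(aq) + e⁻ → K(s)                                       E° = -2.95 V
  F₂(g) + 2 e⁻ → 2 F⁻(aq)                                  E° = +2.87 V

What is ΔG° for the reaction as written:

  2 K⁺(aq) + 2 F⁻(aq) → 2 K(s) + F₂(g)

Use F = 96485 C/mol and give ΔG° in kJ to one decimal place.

+1123.1 kJ

As written, K⁺/K is reduced (cathode) and F₂/F⁻ is oxidised (anode), so E°cell = (-2.95) − (+2.87) = -5.82 V.
Balancing electrons gives n = 2.
ΔG° = −nFE° = −(2)(96485)(-5.82) = 1,123,085 J = +1123.1 kJ.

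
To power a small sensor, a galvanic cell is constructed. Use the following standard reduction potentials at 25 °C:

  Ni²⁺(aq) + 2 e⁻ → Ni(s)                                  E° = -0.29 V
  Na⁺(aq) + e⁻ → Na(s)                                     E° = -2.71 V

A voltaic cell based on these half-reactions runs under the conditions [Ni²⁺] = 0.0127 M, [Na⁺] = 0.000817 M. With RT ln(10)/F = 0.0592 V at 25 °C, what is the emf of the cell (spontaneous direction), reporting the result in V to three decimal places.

+2.547 V

Ni²⁺/Ni is the cathode (higher E°), Na⁺/Na the anode: E°cell = -0.29 − (-2.71) = +2.42 V, n = 2.
Overall: Ni²⁺(aq) + 2 Na(s) → Ni(s) + 2 Na⁺(aq)
Q = [Na⁺]^2 / ([Ni²⁺]); log Q = -4.279.
E = E° − (0.0592/n) log Q = +2.42 − (0.0592/2)(-4.279) = +2.547 V.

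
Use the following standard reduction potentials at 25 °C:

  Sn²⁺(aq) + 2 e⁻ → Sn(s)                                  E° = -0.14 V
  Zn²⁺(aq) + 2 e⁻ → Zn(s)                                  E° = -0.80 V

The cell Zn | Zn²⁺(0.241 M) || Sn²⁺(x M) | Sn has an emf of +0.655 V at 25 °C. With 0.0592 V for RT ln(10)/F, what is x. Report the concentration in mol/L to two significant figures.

Sn²⁺/Sn is the cathode, Zn²⁺/Zn the anode: E°cell = +0.66 V, n = 2.
Overall reaction: Sn²⁺(aq) + Zn(s) → Sn(s) + Zn²⁺(aq); Q = [Zn²⁺]^1/[Sn²⁺]^1.
From E = E° − (0.0592/n) log Q: log Q = (E° − E)·n/0.0592 = (+0.66 − (+0.655))·2/0.0592 = 0.1689.
So 1·log[Sn²⁺] = 1·log(0.241) − log Q = -0.6180 − (0.1689) = -0.7869; [Sn²⁺] = 10^(-0.7869) ≈ 0.16 M.

0.16 M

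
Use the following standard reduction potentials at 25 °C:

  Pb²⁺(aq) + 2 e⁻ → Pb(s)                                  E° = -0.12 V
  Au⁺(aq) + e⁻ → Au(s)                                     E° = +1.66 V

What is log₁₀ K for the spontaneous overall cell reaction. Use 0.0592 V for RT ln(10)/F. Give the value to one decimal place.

Cathode: Au⁺/Au; anode: Pb²⁺/Pb. E°cell = +1.78 V, n = 2.
log K = nE°cell / 0.0592 = (2)(+1.78) / 0.0592 = 60.1.

60.1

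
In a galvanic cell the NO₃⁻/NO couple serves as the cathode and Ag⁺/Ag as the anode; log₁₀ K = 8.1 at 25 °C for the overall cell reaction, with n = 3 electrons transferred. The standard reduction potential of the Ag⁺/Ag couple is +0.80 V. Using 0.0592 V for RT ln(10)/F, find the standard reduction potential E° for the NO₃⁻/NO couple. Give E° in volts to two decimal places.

E°cell = (0.0592/n)·log K = (0.0592/3)(8.1) = +0.160 V.
Since NO₃⁻/NO is the cathode and Ag⁺/Ag the anode, E°cell = E°(NO₃⁻/NO) − E°(Ag⁺/Ag).
So E°(NO₃⁻/NO) = E°cell + E°(Ag⁺/Ag) = +0.160 + (+0.80) = +0.96 V.

+0.96 V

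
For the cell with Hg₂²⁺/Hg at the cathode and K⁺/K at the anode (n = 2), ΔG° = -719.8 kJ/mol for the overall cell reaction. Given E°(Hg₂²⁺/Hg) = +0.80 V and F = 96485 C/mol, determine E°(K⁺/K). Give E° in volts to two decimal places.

-2.93 V

E°cell = −ΔG°/(nF) = −(-719.8×10³)/((2)(96485)) = +3.730 V.
Since Hg₂²⁺/Hg is the cathode and K⁺/K the anode, E°cell = E°(Hg₂²⁺/Hg) − E°(K⁺/K).
So E°(K⁺/K) = E°(Hg₂²⁺/Hg) − E°cell = (+0.80) − (+3.730) = -2.93 V.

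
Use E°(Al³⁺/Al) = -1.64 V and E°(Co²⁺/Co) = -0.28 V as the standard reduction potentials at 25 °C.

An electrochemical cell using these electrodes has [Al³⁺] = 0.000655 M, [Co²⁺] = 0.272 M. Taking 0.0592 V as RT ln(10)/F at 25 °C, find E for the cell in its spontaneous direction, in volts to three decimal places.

Co²⁺/Co is the cathode (higher E°), Al³⁺/Al the anode: E°cell = -0.28 − (-1.64) = +1.36 V, n = 6.
Overall: 3 Co²⁺(aq) + 2 Al(s) → 3 Co(s) + 2 Al³⁺(aq)
Q = [Al³⁺]^2 / ([Co²⁺]^3); log Q = -4.671.
E = E° − (0.0592/n) log Q = +1.36 − (0.0592/6)(-4.671) = +1.406 V.

+1.406 V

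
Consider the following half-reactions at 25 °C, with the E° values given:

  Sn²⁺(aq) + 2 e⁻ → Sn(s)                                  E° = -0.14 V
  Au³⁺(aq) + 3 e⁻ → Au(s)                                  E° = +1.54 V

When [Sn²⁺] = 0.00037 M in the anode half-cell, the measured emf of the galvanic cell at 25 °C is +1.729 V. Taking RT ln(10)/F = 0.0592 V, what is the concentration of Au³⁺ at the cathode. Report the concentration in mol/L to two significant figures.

Au³⁺/Au is the cathode, Sn²⁺/Sn the anode: E°cell = +1.68 V, n = 6.
Overall reaction: 2 Au³⁺(aq) + 3 Sn(s) → 2 Au(s) + 3 Sn²⁺(aq); Q = [Sn²⁺]^3/[Au³⁺]^2.
From E = E° − (0.0592/n) log Q: log Q = (E° − E)·n/0.0592 = (+1.68 − (+1.729))·6/0.0592 = -4.9662.
So 2·log[Au³⁺] = 3·log(0.00037) − log Q = -10.2954 − (-4.9662) = -5.3292; log[Au³⁺] = -5.3292 / 2 = -2.6646; [Au³⁺] = 10^(-2.6646) ≈ 0.0022 M.

0.0022 M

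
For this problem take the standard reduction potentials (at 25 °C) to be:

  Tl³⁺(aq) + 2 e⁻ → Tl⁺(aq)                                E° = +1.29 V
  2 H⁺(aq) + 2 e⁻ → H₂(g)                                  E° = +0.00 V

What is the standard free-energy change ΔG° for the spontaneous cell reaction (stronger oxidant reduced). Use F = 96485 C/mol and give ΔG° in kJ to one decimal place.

Tl³⁺/Tl⁺ (E° = +1.29 V) is the cathode; H⁺/H₂ (E° = +0.00 V) is the anode, so E°cell = +1.29 V.
Balancing electrons gives n = 2 (lcm of 2 and 2).
ΔG° = −nFE° = −(2)(96485)(+1.29) = -248,931 J = -248.9 kJ.

-248.9 kJ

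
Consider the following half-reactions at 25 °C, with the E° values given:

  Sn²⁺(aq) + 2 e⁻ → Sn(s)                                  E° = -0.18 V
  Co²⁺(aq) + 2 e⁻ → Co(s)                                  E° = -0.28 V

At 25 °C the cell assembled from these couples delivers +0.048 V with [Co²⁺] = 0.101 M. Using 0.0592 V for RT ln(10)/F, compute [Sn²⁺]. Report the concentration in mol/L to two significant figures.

0.0018 M

Sn²⁺/Sn is the cathode, Co²⁺/Co the anode: E°cell = +0.10 V, n = 2.
Overall reaction: Sn²⁺(aq) + Co(s) → Sn(s) + Co²⁺(aq); Q = [Co²⁺]^1/[Sn²⁺]^1.
From E = E° − (0.0592/n) log Q: log Q = (E° − E)·n/0.0592 = (+0.10 − (+0.048))·2/0.0592 = 1.7568.
So 1·log[Sn²⁺] = 1·log(0.101) − log Q = -0.9957 − (1.7568) = -2.7525; [Sn²⁺] = 10^(-2.7525) ≈ 0.0018 M.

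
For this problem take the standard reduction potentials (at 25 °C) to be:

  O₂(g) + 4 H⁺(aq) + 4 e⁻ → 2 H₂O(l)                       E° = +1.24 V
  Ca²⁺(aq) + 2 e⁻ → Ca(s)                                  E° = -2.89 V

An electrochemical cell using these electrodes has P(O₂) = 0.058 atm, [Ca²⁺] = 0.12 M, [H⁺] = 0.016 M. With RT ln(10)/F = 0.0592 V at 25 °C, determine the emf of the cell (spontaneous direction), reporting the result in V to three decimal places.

O₂/H₂O is the cathode (higher E°), Ca²⁺/Ca the anode: E°cell = +1.24 − (-2.89) = +4.13 V, n = 4.
Overall: O₂(g) + 4 H⁺(aq) + 2 Ca(s) → 2 H₂O(l) + 2 Ca²⁺(aq)
Q = [Ca²⁺]^2 / (P(O₂)·[H⁺]^4); log Q = 6.578.
E = E° − (0.0592/n) log Q = +4.13 − (0.0592/4)(6.578) = +4.033 V.

+4.033 V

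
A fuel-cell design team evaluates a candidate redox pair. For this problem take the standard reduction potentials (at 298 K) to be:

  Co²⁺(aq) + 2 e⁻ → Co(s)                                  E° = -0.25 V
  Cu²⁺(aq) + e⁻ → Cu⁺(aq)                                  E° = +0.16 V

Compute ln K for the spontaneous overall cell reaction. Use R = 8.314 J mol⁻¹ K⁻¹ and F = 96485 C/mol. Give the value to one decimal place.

31.9

Cathode: Cu²⁺/Cu⁺; anode: Co²⁺/Co. E°cell = (+0.16) − (-0.25) = +0.41 V, with n = 2.
ΔG° = −nFE° = −RT ln K, so ln K = nFE°/(RT) = (2)(96485)(+0.41) / ((8.314)(298)) = 31.934.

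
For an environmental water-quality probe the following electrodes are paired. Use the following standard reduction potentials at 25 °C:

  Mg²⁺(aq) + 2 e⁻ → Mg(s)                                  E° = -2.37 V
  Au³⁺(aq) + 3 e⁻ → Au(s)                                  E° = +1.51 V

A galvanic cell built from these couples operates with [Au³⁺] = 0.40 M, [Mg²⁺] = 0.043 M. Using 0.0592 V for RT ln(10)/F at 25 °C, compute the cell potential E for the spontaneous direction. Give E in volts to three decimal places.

Au³⁺/Au is the cathode (higher E°), Mg²⁺/Mg the anode: E°cell = +1.51 − (-2.37) = +3.88 V, n = 6.
Overall: 2 Au³⁺(aq) + 3 Mg(s) → 2 Au(s) + 3 Mg²⁺(aq)
Q = [Mg²⁺]^3 / ([Au³⁺]^2); log Q = -3.304.
E = E° − (0.0592/n) log Q = +3.88 − (0.0592/6)(-3.304) = +3.913 V.

+3.913 V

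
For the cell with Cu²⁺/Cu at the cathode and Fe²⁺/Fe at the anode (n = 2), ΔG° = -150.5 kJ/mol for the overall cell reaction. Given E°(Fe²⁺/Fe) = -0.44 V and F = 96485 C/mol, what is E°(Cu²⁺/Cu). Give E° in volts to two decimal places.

+0.34 V

E°cell = −ΔG°/(nF) = −(-150.5×10³)/((2)(96485)) = +0.780 V.
Since Cu²⁺/Cu is the cathode and Fe²⁺/Fe the anode, E°cell = E°(Cu²⁺/Cu) − E°(Fe²⁺/Fe).
So E°(Cu²⁺/Cu) = E°cell + E°(Fe²⁺/Fe) = +0.780 + (-0.44) = +0.34 V.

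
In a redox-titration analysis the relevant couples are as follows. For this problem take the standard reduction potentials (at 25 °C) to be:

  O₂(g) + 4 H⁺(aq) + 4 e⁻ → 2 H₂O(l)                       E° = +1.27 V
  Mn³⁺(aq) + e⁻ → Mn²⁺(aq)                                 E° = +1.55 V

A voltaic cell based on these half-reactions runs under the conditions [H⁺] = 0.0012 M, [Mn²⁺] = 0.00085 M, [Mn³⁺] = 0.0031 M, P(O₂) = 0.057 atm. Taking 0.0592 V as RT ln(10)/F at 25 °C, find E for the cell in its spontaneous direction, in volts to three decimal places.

+0.505 V

Mn³⁺/Mn²⁺ is the cathode (higher E°), O₂/H₂O the anode: E°cell = +1.55 − (+1.27) = +0.28 V, n = 4.
Overall: 4 Mn³⁺(aq) + 2 H₂O(l) → 4 Mn²⁺(aq) + O₂(g) + 4 H⁺(aq)
Q = [Mn²⁺]^4·P(O₂)·[H⁺]^4 / ([Mn³⁺]^4); log Q = -15.175.
E = E° − (0.0592/n) log Q = +0.28 − (0.0592/4)(-15.175) = +0.505 V.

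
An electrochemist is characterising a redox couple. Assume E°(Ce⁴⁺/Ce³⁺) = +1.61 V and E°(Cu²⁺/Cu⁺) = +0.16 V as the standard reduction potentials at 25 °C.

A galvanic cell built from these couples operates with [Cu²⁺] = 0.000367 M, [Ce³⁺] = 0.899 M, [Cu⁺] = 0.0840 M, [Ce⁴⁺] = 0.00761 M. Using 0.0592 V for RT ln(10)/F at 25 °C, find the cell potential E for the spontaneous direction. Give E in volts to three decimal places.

Ce⁴⁺/Ce³⁺ is the cathode (higher E°), Cu²⁺/Cu⁺ the anode: E°cell = +1.61 − (+0.16) = +1.45 V, n = 1.
Overall: Ce⁴⁺(aq) + Cu⁺(aq) → Ce³⁺(aq) + Cu²⁺(aq)
Q = [Ce³⁺]·[Cu²⁺] / ([Ce⁴⁺]·[Cu⁺]); log Q = -0.287.
E = E° − (0.0592/n) log Q = +1.45 − (0.0592/1)(-0.287) = +1.467 V.

+1.467 V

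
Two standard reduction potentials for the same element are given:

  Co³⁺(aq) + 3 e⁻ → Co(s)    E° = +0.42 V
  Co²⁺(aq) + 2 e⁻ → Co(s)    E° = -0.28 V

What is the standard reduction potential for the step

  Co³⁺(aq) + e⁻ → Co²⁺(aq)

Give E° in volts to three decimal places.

+1.820 V

Sequential free energies add, so n₃E°₃ = n₁E°₁ + n₂E°₂.
With n₃ = 3, and the known step contributing 2×(-0.28) V, the unknown satisfies 1·E° = 3×(+0.42) − 2×(-0.28) = +1.820.
E° = +1.820 / 1 = +1.820 V.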